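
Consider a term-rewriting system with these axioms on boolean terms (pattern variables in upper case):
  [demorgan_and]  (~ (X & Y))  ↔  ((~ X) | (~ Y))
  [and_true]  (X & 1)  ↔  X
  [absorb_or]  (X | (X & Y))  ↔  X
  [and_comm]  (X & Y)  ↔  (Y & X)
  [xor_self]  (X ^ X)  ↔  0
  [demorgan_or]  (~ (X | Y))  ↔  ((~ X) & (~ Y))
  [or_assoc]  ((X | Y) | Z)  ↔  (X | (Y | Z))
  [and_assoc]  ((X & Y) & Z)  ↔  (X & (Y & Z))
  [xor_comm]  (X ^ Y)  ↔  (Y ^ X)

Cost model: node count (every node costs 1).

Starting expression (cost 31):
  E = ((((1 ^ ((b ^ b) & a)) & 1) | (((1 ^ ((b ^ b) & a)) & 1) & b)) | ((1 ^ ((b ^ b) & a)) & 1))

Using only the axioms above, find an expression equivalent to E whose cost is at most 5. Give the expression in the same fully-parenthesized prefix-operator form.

(1 ^ (0 & a))   [cost 5]

1. [absorb_or →] (((1 ^ ((b ^ b) & a)) & 1) | (((1 ^ ((b ^ b) & a)) & 1) & b))  →  ((1 ^ ((b ^ b) & a)) & 1);  E = (((1 ^ ((b ^ b) & a)) & 1) | ((1 ^ ((b ^ b) & a)) & 1))
2. [and_true →] ((1 ^ ((b ^ b) & a)) & 1)  →  (1 ^ ((b ^ b) & a));  E = ((1 ^ ((b ^ b) & a)) | ((1 ^ ((b ^ b) & a)) & 1))
3. [absorb_or →] ((1 ^ ((b ^ b) & a)) | ((1 ^ ((b ^ b) & a)) & 1))  →  (1 ^ ((b ^ b) & a))
4. [xor_self →] (b ^ b)  →  0;  cost 5 ≤ 5, done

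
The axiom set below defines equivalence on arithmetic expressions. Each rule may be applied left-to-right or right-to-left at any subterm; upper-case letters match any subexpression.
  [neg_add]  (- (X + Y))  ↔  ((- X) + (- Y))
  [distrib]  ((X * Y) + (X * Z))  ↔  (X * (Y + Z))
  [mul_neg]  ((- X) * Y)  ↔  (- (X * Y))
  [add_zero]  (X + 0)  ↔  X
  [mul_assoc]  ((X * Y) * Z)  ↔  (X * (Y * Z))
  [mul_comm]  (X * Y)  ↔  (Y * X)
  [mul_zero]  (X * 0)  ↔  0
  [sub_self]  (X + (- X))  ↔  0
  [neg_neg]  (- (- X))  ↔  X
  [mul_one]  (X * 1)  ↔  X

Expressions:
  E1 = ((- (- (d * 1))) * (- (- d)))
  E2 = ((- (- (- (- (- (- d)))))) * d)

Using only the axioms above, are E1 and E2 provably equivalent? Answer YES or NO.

YES

1. [mul_one →] (d * 1)  →  d;  E1 = ((- (- d)) * (- (- d)))
2. [neg_neg →] (- (- d))  →  d;  E1 = ((- (- d)) * d)
3. [neg_neg ←] d  →  (- (- d));  E1 = ((- (- (- (- d)))) * d)
4. [neg_neg ←] (- d)  →  (- (- (- d)));  this is E2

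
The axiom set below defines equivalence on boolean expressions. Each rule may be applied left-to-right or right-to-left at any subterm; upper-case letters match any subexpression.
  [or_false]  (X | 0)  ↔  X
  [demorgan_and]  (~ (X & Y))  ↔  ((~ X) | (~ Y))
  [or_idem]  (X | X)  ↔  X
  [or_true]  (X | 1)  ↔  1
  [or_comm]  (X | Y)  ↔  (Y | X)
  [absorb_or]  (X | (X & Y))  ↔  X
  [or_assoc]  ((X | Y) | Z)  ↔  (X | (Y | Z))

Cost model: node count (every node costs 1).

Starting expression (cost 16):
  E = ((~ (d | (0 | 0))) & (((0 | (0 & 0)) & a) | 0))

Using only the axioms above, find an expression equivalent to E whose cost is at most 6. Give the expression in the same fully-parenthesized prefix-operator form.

((~ d) & (0 & a))   [cost 6]

(1) (0 | (0 & 0))  =[absorb_or →]=  0    ⊢ ((~ (d | (0 | 0))) & ((0 & a) | 0))
(2) (0 | 0)  =[or_false →]=  0    ⊢ ((~ (d | 0)) & ((0 & a) | 0))
(3) (d | 0)  =[or_false →]=  d    ⊢ ((~ d) & ((0 & a) | 0))
(4) ((0 & a) | 0)  =[or_false →]=  (0 & a)    ⊢ cost 6, within 6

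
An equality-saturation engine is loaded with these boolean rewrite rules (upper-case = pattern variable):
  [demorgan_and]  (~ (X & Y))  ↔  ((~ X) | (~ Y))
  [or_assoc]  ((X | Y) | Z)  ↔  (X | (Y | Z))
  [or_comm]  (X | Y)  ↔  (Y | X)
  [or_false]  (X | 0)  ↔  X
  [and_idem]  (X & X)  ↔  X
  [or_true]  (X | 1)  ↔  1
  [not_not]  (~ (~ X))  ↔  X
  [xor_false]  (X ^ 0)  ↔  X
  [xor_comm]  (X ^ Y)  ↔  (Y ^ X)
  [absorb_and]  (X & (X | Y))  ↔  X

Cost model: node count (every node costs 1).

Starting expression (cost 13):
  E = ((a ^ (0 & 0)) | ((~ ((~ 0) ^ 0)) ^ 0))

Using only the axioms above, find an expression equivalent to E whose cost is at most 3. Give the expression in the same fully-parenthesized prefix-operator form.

(a | 0)   [cost 3]

1. [xor_false →] ((~ 0) ^ 0)  →  (~ 0);  E = ((a ^ (0 & 0)) | ((~ (~ 0)) ^ 0))
2. [and_idem →] (0 & 0)  →  0;  E = ((a ^ 0) | ((~ (~ 0)) ^ 0))
3. [xor_false →] (a ^ 0)  →  a;  E = (a | ((~ (~ 0)) ^ 0))
4. [xor_false →] ((~ (~ 0)) ^ 0)  →  (~ (~ 0));  E = (a | (~ (~ 0)))
5. [not_not →] (~ (~ 0))  →  0;  cost 3 ≤ 3, done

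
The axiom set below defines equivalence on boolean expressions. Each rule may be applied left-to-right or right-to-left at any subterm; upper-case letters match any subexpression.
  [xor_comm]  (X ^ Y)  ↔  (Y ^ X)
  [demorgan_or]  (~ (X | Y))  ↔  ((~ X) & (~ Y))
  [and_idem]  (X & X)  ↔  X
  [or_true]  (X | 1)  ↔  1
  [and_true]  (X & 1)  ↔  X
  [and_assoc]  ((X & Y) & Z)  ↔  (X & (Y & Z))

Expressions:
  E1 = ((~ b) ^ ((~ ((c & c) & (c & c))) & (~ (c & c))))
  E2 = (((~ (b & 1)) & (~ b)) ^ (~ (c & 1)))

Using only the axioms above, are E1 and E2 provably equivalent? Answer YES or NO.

(1) ((c & c) & (c & c))  =[and_idem →]=  (c & c)    ⊢ ((~ b) ^ ((~ (c & c)) & (~ (c & c))))
(2) (c & c)  =[and_idem →]=  c    ⊢ ((~ b) ^ ((~ (c & c)) & (~ c)))
(3) (c & c)  =[and_idem →]=  c    ⊢ ((~ b) ^ ((~ c) & (~ c)))
(4) ((~ c) & (~ c))  =[and_idem →]=  (~ c)    ⊢ ((~ b) ^ (~ c))
(5) (~ b)  =[and_idem ←]=  ((~ b) & (~ b))    ⊢ (((~ b) & (~ b)) ^ (~ c))
(6) c  =[and_true ←]=  (c & 1)    ⊢ (((~ b) & (~ b)) ^ (~ (c & 1)))
(7) b  =[and_true ←]=  (b & 1)    ⊢ E2

YES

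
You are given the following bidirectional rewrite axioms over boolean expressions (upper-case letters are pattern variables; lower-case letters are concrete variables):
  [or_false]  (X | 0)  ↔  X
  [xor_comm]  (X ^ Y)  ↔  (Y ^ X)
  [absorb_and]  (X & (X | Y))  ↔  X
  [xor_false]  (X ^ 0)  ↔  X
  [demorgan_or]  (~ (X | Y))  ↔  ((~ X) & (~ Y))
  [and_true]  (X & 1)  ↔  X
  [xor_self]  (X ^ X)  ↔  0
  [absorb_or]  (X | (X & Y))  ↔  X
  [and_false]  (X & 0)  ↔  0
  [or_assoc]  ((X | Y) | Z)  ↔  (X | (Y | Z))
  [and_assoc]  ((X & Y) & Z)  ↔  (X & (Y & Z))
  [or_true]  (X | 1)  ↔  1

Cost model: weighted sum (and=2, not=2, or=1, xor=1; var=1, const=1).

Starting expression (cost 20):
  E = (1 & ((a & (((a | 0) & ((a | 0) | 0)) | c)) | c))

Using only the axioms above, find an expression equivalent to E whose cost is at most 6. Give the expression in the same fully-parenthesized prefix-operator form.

step 1: absorb_and (→) rewrites ((a | 0) & ((a | 0) | 0)) into (a | 0), now (1 & ((a & ((a | 0) | c)) | c))
step 2: or_false (→) rewrites (a | 0) into a, now (1 & ((a & (a | c)) | c))
step 3: absorb_and (→) rewrites (a & (a | c)) into a, reaching cost 6 (bound 6)

(1 & (a | c))   [cost 6]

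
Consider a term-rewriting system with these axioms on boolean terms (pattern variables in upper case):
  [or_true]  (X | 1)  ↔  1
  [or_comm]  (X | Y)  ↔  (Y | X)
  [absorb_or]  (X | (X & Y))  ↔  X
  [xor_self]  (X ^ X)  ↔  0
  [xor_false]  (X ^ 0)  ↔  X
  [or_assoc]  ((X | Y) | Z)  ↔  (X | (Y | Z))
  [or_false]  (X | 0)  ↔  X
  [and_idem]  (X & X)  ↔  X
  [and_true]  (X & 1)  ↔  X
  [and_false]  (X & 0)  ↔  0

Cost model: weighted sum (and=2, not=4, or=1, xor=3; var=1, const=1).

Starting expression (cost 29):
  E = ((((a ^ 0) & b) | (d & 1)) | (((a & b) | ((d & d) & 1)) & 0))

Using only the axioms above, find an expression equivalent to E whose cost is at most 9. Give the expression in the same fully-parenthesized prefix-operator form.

((a & b) | (d & 1))   [cost 9]

(1) (d & d)  =[and_idem →]=  d    ⊢ ((((a ^ 0) & b) | (d & 1)) | (((a & b) | (d & 1)) & 0))
(2) (a ^ 0)  =[xor_false →]=  a    ⊢ (((a & b) | (d & 1)) | (((a & b) | (d & 1)) & 0))
(3) (((a & b) | (d & 1)) | (((a & b) | (d & 1)) & 0))  =[absorb_or →]=  ((a & b) | (d & 1))    ⊢ cost 9, within 9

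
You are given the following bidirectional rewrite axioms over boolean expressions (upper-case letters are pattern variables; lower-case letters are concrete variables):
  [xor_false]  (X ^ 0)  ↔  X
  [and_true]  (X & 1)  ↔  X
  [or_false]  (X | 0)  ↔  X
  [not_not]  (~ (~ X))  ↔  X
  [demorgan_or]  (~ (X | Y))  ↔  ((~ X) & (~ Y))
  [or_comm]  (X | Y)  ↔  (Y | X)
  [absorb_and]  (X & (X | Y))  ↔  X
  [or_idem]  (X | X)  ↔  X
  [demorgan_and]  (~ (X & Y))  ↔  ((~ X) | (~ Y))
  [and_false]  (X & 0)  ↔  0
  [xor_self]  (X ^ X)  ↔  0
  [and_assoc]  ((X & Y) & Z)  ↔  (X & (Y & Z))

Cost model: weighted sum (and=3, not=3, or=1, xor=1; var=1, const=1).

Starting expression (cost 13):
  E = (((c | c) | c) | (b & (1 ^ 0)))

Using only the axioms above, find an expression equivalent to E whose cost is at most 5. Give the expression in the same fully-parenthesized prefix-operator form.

step 1: xor_false (→) rewrites (1 ^ 0) into 1, now (((c | c) | c) | (b & 1))
step 2: and_true (→) rewrites (b & 1) into b, now (((c | c) | c) | b)
step 3: or_idem (→) rewrites (c | c) into c, reaching cost 5 (bound 5)

((c | c) | b)   [cost 5]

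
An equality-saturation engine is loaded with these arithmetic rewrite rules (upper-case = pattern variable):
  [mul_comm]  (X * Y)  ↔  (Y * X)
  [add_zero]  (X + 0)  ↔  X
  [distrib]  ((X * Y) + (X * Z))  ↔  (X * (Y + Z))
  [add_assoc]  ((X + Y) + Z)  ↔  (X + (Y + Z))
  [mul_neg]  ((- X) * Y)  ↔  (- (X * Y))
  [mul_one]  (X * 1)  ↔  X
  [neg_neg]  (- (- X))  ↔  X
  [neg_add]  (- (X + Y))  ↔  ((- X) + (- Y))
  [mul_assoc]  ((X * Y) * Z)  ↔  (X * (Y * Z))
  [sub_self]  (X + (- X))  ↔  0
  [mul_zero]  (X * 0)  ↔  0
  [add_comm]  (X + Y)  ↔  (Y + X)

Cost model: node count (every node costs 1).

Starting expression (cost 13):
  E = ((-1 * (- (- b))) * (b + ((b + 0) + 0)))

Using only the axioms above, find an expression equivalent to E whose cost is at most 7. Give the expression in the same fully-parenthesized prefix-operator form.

step 1: neg_neg (→) rewrites (- (- b)) into b, now ((-1 * b) * (b + ((b + 0) + 0)))
step 2: add_zero (→) rewrites (b + 0) into b, now ((-1 * b) * (b + (b + 0)))
step 3: add_zero (→) rewrites (b + 0) into b, reaching cost 7 (bound 7)

((-1 * b) * (b + b))   [cost 7]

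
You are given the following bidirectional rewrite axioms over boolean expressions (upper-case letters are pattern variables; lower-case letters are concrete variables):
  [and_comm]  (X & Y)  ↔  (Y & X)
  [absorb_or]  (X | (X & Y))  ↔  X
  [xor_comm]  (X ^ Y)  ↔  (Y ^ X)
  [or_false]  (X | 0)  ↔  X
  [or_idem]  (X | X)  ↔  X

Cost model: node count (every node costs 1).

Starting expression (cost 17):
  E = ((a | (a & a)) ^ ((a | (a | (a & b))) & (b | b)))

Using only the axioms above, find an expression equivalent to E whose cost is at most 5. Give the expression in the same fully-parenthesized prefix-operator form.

1. [absorb_or →] (a | (a & b))  →  a;  E = ((a | (a & a)) ^ ((a | a) & (b | b)))
2. [or_idem →] (b | b)  →  b;  E = ((a | (a & a)) ^ ((a | a) & b))
3. [or_idem →] (a | a)  →  a;  E = ((a | (a & a)) ^ (a & b))
4. [absorb_or →] (a | (a & a))  →  a;  cost 5 ≤ 5, done

(a ^ (a & b))   [cost 5]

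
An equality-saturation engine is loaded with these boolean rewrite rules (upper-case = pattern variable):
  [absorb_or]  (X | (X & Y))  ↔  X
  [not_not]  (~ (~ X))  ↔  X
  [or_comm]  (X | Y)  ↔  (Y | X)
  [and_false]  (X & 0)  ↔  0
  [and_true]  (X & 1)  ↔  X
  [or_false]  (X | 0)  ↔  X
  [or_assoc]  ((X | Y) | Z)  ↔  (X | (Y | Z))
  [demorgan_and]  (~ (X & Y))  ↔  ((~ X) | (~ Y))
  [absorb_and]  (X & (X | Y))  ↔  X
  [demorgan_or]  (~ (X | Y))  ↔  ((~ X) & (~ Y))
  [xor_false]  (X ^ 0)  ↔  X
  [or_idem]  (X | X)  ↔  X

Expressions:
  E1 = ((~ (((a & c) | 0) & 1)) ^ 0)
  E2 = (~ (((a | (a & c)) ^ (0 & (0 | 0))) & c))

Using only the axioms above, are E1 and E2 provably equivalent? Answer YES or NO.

(1) ((~ (((a & c) | 0) & 1)) ^ 0)  =[xor_false →]=  (~ (((a & c) | 0) & 1))
(2) ((a & c) | 0)  =[or_false →]=  (a & c)    ⊢ (~ ((a & c) & 1))
(3) ((a & c) & 1)  =[and_true →]=  (a & c)    ⊢ (~ (a & c))
(4) a  =[absorb_or ←]=  (a | (a & c))    ⊢ (~ ((a | (a & c)) & c))
(5) (a | (a & c))  =[xor_false ←]=  ((a | (a & c)) ^ 0)    ⊢ (~ (((a | (a & c)) ^ 0) & c))
(6) 0  =[absorb_and ←]=  (0 & (0 | 0))    ⊢ E2

YES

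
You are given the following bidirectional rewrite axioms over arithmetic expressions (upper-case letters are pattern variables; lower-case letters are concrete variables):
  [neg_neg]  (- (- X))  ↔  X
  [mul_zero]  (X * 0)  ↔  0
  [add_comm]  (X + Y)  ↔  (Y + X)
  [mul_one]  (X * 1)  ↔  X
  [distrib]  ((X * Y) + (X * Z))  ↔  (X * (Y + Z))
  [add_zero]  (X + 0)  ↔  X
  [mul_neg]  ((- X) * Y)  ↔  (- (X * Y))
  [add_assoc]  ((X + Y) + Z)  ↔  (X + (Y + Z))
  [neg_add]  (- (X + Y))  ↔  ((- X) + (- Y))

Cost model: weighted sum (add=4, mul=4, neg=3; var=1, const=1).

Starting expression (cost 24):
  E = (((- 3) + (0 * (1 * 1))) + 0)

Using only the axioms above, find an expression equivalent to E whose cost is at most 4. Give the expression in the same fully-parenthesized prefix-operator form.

(- 3)   [cost 4]

(1) (1 * 1)  =[mul_one →]=  1    ⊢ (((- 3) + (0 * 1)) + 0)
(2) (0 * 1)  =[mul_one →]=  0    ⊢ (((- 3) + 0) + 0)
(3) (((- 3) + 0) + 0)  =[add_zero →]=  ((- 3) + 0)
(4) ((- 3) + 0)  =[add_zero →]=  (- 3)    ⊢ cost 4, within 4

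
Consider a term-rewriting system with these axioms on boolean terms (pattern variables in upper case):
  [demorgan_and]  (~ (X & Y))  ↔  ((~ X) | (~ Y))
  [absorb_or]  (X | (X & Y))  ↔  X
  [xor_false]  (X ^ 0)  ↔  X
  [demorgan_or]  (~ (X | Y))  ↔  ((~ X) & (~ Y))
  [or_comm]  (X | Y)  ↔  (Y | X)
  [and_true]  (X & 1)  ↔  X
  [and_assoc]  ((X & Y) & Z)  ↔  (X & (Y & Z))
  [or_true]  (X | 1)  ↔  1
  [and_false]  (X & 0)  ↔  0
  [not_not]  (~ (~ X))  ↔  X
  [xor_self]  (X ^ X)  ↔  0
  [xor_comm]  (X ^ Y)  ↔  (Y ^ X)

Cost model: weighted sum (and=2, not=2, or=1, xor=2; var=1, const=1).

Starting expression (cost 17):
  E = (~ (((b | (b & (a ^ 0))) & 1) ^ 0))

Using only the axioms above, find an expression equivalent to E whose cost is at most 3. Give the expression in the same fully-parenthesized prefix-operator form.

(~ b)   [cost 3]

1. [xor_false →] (a ^ 0)  →  a;  E = (~ (((b | (b & a)) & 1) ^ 0))
2. [and_true →] ((b | (b & a)) & 1)  →  (b | (b & a));  E = (~ ((b | (b & a)) ^ 0))
3. [absorb_or →] (b | (b & a))  →  b;  E = (~ (b ^ 0))
4. [xor_false →] (b ^ 0)  →  b;  cost 3 ≤ 3, done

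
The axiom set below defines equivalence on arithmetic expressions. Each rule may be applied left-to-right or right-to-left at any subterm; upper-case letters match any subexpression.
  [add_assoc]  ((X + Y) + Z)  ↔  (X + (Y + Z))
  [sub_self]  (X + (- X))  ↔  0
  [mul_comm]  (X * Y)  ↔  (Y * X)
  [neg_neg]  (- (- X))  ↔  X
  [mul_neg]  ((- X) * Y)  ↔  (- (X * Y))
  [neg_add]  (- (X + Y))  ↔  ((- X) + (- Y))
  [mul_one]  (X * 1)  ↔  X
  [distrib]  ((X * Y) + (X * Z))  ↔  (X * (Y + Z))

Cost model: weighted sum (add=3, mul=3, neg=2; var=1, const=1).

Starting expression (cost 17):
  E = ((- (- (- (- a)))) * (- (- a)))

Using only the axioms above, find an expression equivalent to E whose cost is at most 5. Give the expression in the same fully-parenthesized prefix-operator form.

(1) (- (- (- (- a))))  =[neg_neg →]=  (- (- a))    ⊢ ((- (- a)) * (- (- a)))
(2) (- (- a))  =[neg_neg →]=  a    ⊢ ((- (- a)) * a)
(3) (- (- a))  =[neg_neg →]=  a    ⊢ cost 5, within 5

(a * a)   [cost 5]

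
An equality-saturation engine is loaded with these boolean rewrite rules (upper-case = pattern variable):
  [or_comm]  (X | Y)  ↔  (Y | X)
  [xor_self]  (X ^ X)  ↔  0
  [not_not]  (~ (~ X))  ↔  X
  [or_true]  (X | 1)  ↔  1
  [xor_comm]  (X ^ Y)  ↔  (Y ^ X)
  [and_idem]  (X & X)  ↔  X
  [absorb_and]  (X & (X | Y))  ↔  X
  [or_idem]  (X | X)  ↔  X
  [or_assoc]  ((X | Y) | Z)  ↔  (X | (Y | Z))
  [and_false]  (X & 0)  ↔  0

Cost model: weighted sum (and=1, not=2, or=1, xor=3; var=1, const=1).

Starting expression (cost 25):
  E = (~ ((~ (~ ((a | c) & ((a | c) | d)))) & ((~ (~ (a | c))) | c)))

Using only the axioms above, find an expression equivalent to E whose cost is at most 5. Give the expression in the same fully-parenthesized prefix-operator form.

(1) ((a | c) & ((a | c) | d))  =[absorb_and →]=  (a | c)    ⊢ (~ ((~ (~ (a | c))) & ((~ (~ (a | c))) | c)))
(2) ((~ (~ (a | c))) & ((~ (~ (a | c))) | c))  =[absorb_and →]=  (~ (~ (a | c)))    ⊢ (~ (~ (~ (a | c))))
(3) (~ (~ (a | c)))  =[not_not →]=  (a | c)    ⊢ cost 5, within 5

(~ (a | c))   [cost 5]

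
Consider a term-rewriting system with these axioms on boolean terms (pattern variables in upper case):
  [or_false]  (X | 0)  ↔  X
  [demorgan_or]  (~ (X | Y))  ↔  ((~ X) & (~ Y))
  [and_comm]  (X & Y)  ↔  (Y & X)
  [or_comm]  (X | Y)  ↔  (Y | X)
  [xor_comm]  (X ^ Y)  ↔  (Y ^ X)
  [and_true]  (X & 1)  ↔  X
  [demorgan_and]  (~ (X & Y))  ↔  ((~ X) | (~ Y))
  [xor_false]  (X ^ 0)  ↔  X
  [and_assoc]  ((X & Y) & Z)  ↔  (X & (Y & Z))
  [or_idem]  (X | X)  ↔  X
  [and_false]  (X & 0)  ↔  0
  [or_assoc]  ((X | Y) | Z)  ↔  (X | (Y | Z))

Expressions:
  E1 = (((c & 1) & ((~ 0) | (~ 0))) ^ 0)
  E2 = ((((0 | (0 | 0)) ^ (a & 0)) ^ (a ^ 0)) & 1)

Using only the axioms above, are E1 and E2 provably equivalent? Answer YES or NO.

NO

Every axiom is a valid identity, so a rewrite proof would force E1 and E2 to agree under every assignment.
At a=0, c=1: E1 = 1 but E2 = 0; they differ, so no derivation exists.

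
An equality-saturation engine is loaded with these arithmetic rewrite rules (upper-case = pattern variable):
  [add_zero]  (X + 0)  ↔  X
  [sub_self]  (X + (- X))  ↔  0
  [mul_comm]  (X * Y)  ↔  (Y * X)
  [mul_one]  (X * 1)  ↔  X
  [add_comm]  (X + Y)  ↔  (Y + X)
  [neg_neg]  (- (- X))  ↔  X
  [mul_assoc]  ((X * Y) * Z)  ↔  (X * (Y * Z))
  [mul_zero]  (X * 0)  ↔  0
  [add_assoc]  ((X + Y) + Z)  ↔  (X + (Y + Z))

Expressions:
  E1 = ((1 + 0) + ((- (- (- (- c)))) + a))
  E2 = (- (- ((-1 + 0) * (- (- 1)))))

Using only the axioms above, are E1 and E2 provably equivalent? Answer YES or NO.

NO

Every axiom is a valid identity, so a rewrite proof would force E1 and E2 to agree under every assignment.
At a=0, c=0: E1 = 1 but E2 = -1; they differ, so no derivation exists.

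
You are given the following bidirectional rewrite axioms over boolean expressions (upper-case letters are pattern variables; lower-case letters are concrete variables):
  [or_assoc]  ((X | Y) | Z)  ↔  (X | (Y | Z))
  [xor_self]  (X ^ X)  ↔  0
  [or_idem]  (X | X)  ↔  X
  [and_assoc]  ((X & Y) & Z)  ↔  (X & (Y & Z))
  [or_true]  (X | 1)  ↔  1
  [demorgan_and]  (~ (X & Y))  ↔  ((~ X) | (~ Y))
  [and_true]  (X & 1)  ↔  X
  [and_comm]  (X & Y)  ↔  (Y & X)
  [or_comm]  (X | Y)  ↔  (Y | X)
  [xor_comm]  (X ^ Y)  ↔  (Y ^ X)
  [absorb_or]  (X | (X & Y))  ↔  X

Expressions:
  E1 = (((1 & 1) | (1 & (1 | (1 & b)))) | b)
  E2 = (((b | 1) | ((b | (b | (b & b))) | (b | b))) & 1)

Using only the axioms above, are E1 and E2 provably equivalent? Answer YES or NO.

1. [and_true →] (1 & 1)  →  1;  E1 = ((1 | (1 & (1 | (1 & b)))) | b)
2. [absorb_or →] (1 | (1 & b))  →  1;  E1 = ((1 | (1 & 1)) | b)
3. [absorb_or →] (1 | (1 & 1))  →  1;  E1 = (1 | b)
4. [or_idem ←] b  →  (b | b);  E1 = (1 | (b | b))
5. [or_true ←] 1  →  (b | 1);  E1 = ((b | 1) | (b | b))
6. [and_true ←] ((b | 1) | (b | b))  →  (((b | 1) | (b | b)) & 1)
7. [or_idem ←] (b | b)  →  ((b | b) | (b | b));  E1 = (((b | 1) | ((b | b) | (b | b))) & 1)
8. [absorb_or ←] b  →  (b | (b & b));  this is E2

YES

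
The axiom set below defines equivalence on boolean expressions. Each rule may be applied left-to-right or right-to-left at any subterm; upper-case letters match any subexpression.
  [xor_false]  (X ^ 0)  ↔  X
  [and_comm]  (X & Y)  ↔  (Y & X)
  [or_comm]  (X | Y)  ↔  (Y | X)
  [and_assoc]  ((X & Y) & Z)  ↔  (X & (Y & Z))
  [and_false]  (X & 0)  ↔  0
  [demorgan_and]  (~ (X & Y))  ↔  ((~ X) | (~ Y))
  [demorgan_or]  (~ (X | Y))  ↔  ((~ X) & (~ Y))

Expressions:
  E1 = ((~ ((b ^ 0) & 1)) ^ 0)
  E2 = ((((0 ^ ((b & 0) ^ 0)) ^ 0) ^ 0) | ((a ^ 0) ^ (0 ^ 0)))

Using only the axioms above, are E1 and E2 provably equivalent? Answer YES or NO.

NO

The axioms are sound identities: if E1 ↔* E2 then E1 and E2 evaluate identically under any assignment.
Under a=0, b=0: E1 evaluates to 1, E2 to 0. Distinct ⇒ no rewrite sequence connects them.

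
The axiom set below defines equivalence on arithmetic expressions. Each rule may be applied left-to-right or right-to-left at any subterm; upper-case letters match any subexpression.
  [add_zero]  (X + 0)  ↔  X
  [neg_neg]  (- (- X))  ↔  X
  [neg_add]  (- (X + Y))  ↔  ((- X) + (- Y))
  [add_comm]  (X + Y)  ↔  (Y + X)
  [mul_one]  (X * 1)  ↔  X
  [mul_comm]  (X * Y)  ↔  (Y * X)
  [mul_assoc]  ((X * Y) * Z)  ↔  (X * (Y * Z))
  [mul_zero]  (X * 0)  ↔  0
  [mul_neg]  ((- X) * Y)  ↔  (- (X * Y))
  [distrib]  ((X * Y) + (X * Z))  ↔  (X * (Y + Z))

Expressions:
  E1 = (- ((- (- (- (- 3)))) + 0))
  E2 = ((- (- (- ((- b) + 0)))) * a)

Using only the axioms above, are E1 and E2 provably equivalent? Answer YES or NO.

Every axiom is a valid identity, so a rewrite proof would force E1 and E2 to agree under every assignment.
At a=0, b=0: E1 = -3 but E2 = 0; they differ, so no derivation exists.

NO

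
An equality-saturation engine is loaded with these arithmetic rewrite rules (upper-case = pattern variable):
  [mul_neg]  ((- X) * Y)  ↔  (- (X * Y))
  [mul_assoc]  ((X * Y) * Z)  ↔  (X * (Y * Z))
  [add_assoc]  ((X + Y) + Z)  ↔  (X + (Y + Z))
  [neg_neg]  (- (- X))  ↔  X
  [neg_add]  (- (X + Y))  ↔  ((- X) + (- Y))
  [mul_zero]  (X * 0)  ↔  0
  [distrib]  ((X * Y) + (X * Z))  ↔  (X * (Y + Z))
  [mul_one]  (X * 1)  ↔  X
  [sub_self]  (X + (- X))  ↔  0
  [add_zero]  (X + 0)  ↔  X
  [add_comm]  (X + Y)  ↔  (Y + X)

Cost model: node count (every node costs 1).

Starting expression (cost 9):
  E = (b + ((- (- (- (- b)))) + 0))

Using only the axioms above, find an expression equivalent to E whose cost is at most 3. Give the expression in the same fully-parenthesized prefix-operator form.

(b + b)   [cost 3]

step 1: neg_neg (→) rewrites (- (- (- (- b)))) into (- (- b)), now (b + ((- (- b)) + 0))
step 2: add_zero (→) rewrites ((- (- b)) + 0) into (- (- b)), now (b + (- (- b)))
step 3: neg_neg (→) rewrites (- (- b)) into b, reaching cost 3 (bound 3)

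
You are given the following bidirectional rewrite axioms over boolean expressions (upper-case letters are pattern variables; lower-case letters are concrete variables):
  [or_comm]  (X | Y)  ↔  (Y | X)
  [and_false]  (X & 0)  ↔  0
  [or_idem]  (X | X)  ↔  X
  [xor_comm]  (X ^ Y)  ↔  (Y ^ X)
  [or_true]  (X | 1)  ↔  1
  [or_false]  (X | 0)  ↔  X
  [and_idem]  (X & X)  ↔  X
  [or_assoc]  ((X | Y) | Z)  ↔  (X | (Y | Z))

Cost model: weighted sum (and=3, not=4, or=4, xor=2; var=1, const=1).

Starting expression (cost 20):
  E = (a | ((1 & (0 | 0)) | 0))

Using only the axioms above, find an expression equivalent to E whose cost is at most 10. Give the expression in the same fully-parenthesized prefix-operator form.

(a | (1 & 0))   [cost 10]

step 1: or_idem (→) rewrites (0 | 0) into 0, now (a | ((1 & 0) | 0))
step 2: or_false (→) rewrites ((1 & 0) | 0) into (1 & 0), reaching cost 10 (bound 10)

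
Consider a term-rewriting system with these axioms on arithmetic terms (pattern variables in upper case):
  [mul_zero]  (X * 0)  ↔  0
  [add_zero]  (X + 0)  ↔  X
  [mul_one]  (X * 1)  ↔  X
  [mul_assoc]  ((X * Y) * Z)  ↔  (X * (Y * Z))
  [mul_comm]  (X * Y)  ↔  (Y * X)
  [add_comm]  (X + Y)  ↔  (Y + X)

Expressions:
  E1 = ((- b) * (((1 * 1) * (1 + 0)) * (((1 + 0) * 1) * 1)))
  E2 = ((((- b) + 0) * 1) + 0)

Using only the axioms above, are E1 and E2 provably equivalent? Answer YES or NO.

1. [add_zero →] (1 + 0)  →  1;  E1 = ((- b) * (((1 * 1) * (1 + 0)) * ((1 * 1) * 1)))
2. [mul_one →] ((1 * 1) * 1)  →  (1 * 1);  E1 = ((- b) * (((1 * 1) * (1 + 0)) * (1 * 1)))
3. [mul_one →] (1 * 1)  →  1;  E1 = ((- b) * (((1 * 1) * (1 + 0)) * 1))
4. [mul_one →] (1 * 1)  →  1;  E1 = ((- b) * ((1 * (1 + 0)) * 1))
5. [mul_one →] ((1 * (1 + 0)) * 1)  →  (1 * (1 + 0));  E1 = ((- b) * (1 * (1 + 0)))
6. [add_zero →] (1 + 0)  →  1;  E1 = ((- b) * (1 * 1))
7. [mul_one →] (1 * 1)  →  1;  E1 = ((- b) * 1)
8. [mul_one →] ((- b) * 1)  →  (- b)
9. [add_zero ←] (- b)  →  ((- b) + 0)
10. [add_zero ←] (- b)  →  ((- b) + 0);  E1 = (((- b) + 0) + 0)
11. [mul_one ←] ((- b) + 0)  →  (((- b) + 0) * 1);  this is E2

YES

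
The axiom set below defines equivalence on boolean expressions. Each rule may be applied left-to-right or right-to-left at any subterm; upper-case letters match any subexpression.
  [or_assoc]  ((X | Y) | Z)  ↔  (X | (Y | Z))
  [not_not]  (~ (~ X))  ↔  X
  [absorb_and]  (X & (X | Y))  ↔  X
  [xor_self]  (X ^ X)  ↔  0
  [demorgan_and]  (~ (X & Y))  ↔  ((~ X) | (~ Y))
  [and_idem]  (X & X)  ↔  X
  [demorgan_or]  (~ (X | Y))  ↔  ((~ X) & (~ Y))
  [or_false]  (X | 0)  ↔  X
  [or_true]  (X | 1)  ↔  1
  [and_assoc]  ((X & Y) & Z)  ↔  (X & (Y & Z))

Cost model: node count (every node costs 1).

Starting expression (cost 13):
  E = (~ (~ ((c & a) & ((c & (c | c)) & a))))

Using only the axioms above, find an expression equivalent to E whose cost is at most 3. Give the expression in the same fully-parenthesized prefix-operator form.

(c & a)   [cost 3]

1. [absorb_and →] (c & (c | c))  →  c;  E = (~ (~ ((c & a) & (c & a))))
2. [and_idem →] ((c & a) & (c & a))  →  (c & a);  E = (~ (~ (c & a)))
3. [not_not →] (~ (~ (c & a)))  →  (c & a);  cost 3 ≤ 3, done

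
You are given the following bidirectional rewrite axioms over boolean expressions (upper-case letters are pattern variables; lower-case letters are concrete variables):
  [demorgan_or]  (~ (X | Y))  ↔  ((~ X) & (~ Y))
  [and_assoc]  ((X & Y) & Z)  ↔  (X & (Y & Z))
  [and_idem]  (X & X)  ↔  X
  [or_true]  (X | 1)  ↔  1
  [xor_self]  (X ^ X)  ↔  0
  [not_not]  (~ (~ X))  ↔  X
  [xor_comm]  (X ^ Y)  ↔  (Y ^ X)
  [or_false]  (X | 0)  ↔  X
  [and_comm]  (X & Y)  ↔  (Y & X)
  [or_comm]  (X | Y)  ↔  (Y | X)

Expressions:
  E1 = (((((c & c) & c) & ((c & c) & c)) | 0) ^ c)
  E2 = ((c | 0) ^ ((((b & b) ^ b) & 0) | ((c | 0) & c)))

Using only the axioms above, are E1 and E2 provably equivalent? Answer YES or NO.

step 1: or_false (→) rewrites ((((c & c) & c) & ((c & c) & c)) | 0) into (((c & c) & c) & ((c & c) & c)), now ((((c & c) & c) & ((c & c) & c)) ^ c)
step 2: and_idem (→) rewrites (((c & c) & c) & ((c & c) & c)) into ((c & c) & c), now (((c & c) & c) ^ c)
step 3: and_idem (→) rewrites (c & c) into c, now ((c & c) ^ c)
step 4: and_idem (→) rewrites (c & c) into c, now (c ^ c)
step 5: or_false (←) rewrites c into (c | 0), now (c ^ (c | 0))
step 6: and_idem (←) rewrites c into (c & c), now (c ^ ((c & c) | 0))
step 7: or_false (←) rewrites c into (c | 0), now ((c | 0) ^ ((c & c) | 0))
step 8: or_comm (→) rewrites ((c & c) | 0) into (0 | (c & c)), now ((c | 0) ^ (0 | (c & c)))
step 9: or_false (←) rewrites c into (c | 0), now ((c | 0) ^ (0 | ((c | 0) & c)))
step 10: and_idem (←) rewrites 0 into (0 & 0), now ((c | 0) ^ ((0 & 0) | ((c | 0) & c)))
step 11: xor_self (←) rewrites 0 into (b ^ b), now ((c | 0) ^ (((b ^ b) & 0) | ((c | 0) & c)))
step 12: and_idem (←) rewrites b into (b & b), which is E2

YES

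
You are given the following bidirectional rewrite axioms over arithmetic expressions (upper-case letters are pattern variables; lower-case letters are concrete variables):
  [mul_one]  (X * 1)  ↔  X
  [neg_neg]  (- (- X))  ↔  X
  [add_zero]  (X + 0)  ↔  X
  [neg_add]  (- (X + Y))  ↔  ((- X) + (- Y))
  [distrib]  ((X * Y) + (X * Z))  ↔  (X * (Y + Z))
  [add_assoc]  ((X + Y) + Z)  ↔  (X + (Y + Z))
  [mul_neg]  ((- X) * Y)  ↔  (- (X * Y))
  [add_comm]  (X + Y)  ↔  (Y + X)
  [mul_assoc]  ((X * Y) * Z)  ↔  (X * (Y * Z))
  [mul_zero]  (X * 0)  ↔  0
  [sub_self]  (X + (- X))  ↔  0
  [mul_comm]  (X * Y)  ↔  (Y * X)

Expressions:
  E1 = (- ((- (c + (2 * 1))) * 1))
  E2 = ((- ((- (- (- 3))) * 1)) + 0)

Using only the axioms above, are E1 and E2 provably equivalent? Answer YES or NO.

All listed rules preserve value, hence provable equivalence implies equal values everywhere; look for a separating assignment.
c=0 gives E1 ↦ 2, E2 ↦ 3; values differ ⇒ not provably equivalent.

NO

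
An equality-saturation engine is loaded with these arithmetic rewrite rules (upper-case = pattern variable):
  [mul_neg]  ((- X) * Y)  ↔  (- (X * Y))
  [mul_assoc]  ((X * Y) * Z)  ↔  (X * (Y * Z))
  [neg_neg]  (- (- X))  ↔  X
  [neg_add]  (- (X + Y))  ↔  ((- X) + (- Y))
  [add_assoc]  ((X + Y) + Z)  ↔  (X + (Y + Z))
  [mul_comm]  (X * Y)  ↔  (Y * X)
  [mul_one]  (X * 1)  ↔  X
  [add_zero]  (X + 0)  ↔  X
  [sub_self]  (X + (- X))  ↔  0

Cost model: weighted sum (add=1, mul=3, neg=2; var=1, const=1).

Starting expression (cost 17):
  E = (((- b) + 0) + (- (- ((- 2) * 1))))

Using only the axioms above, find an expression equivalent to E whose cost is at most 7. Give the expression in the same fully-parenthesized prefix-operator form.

((- b) + (- 2))   [cost 7]

1. [mul_one →] ((- 2) * 1)  →  (- 2);  E = (((- b) + 0) + (- (- (- 2))))
2. [add_zero →] ((- b) + 0)  →  (- b);  E = ((- b) + (- (- (- 2))))
3. [neg_neg →] (- (- (- 2)))  →  (- 2);  cost 7 ≤ 7, done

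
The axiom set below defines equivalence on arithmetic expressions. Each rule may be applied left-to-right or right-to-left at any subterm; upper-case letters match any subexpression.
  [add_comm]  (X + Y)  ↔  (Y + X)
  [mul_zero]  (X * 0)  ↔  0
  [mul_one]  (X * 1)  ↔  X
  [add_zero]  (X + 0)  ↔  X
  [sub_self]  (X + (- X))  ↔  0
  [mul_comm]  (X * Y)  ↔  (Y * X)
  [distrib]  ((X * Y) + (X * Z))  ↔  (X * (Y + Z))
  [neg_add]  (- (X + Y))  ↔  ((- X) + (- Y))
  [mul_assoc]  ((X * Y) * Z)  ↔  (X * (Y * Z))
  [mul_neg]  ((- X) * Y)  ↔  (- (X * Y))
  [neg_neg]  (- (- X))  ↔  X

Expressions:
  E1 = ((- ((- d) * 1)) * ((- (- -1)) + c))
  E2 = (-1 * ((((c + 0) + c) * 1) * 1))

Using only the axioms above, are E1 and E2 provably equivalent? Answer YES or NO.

All listed rules preserve value, hence provable equivalence implies equal values everywhere; look for a separating assignment.
c=0, d=1 gives E1 ↦ -1, E2 ↦ 0; values differ ⇒ not provably equivalent.

NO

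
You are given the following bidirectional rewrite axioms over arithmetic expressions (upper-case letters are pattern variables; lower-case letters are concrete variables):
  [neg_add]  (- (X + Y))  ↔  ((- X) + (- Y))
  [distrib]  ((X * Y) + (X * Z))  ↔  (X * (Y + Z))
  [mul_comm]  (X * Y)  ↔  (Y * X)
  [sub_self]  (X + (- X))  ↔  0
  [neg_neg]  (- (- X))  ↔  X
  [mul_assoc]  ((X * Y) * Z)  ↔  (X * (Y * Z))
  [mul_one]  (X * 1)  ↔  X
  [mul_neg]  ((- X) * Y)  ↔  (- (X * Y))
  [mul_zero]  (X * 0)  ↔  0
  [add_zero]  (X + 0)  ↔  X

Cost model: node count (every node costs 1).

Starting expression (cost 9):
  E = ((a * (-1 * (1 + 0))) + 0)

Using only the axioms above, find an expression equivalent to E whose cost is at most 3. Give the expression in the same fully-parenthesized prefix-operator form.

(a * -1)   [cost 3]

step 1: add_zero (→) rewrites (1 + 0) into 1, now ((a * (-1 * 1)) + 0)
step 2: mul_one (→) rewrites (-1 * 1) into -1, now ((a * -1) + 0)
step 3: add_zero (→) rewrites ((a * -1) + 0) into (a * -1), reaching cost 3 (bound 3)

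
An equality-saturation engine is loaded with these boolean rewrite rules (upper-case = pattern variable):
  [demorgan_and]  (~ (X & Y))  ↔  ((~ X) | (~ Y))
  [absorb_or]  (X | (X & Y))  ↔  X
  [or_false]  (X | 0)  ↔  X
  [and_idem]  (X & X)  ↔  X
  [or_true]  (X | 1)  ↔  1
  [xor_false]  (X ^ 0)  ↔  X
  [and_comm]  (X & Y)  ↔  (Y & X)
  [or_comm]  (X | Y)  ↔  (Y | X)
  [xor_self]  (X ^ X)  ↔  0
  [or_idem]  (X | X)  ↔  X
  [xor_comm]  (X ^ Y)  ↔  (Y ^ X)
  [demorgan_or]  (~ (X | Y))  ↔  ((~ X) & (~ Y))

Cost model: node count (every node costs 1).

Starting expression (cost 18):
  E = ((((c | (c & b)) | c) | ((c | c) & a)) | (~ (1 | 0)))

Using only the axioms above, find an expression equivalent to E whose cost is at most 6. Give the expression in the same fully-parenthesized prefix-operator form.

((c | c) | (~ 1))   [cost 6]

(1) (c | (c & b))  =[absorb_or →]=  c    ⊢ (((c | c) | ((c | c) & a)) | (~ (1 | 0)))
(2) ((c | c) | ((c | c) & a))  =[absorb_or →]=  (c | c)    ⊢ ((c | c) | (~ (1 | 0)))
(3) (1 | 0)  =[or_false →]=  1    ⊢ cost 6, within 6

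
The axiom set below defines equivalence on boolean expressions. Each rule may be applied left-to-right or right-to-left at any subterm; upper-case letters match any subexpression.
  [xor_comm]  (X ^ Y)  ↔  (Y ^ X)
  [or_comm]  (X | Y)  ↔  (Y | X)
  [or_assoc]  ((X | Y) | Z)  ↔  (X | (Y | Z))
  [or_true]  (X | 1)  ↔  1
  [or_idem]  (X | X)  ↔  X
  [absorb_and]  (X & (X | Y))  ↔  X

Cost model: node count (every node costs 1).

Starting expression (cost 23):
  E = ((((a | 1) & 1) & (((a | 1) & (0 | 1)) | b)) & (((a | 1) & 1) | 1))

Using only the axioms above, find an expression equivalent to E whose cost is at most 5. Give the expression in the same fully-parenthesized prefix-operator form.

1. [or_true →] (0 | 1)  →  1;  E = ((((a | 1) & 1) & (((a | 1) & 1) | b)) & (((a | 1) & 1) | 1))
2. [absorb_and →] (((a | 1) & 1) & (((a | 1) & 1) | b))  →  ((a | 1) & 1);  E = (((a | 1) & 1) & (((a | 1) & 1) | 1))
3. [absorb_and →] (((a | 1) & 1) & (((a | 1) & 1) | 1))  →  ((a | 1) & 1);  cost 5 ≤ 5, done

((a | 1) & 1)   [cost 5]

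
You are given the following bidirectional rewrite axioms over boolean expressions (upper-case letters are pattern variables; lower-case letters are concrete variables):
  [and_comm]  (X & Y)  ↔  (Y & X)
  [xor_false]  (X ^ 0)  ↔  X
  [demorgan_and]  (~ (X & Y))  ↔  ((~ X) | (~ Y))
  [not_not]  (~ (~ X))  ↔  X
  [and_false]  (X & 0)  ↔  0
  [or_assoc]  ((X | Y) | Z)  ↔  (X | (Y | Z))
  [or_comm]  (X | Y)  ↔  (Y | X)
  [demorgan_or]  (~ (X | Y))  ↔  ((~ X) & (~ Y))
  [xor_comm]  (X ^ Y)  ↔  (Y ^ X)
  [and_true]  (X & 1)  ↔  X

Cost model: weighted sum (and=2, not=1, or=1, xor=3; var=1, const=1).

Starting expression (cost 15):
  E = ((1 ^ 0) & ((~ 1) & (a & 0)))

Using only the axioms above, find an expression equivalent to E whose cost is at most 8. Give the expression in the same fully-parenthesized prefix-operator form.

1. [and_comm →] ((1 ^ 0) & ((~ 1) & (a & 0)))  →  (((~ 1) & (a & 0)) & (1 ^ 0))
2. [xor_false →] (1 ^ 0)  →  1;  E = (((~ 1) & (a & 0)) & 1)
3. [and_true →] (((~ 1) & (a & 0)) & 1)  →  ((~ 1) & (a & 0));  cost 8 ≤ 8, done

((~ 1) & (a & 0))   [cost 8]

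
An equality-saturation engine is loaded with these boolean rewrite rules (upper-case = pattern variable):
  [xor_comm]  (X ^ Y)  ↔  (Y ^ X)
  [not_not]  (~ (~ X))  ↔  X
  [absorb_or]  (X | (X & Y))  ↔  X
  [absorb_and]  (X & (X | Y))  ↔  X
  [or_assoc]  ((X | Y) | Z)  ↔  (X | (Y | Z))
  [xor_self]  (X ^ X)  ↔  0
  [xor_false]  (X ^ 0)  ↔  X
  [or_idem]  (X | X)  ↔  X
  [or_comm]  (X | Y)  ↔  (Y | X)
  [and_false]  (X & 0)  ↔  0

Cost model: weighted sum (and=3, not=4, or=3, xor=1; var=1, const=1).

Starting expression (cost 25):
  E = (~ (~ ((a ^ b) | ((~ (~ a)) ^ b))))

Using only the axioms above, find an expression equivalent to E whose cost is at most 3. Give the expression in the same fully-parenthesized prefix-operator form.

(a ^ b)   [cost 3]

(1) (~ (~ a))  =[not_not →]=  a    ⊢ (~ (~ ((a ^ b) | (a ^ b))))
(2) ((a ^ b) | (a ^ b))  =[or_idem →]=  (a ^ b)    ⊢ (~ (~ (a ^ b)))
(3) (~ (~ (a ^ b)))  =[not_not →]=  (a ^ b)    ⊢ cost 3, within 3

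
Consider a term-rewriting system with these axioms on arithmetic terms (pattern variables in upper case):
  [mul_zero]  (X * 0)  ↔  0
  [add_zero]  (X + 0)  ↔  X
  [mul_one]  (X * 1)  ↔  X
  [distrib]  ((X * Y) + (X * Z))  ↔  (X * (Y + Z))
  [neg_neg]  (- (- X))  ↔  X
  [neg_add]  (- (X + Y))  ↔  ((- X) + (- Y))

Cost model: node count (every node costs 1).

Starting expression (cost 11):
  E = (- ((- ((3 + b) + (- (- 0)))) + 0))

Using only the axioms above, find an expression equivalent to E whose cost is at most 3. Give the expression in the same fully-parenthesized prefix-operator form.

step 1: add_zero (→) rewrites ((- ((3 + b) + (- (- 0)))) + 0) into (- ((3 + b) + (- (- 0)))), now (- (- ((3 + b) + (- (- 0)))))
step 2: neg_neg (→) rewrites (- (- 0)) into 0, now (- (- ((3 + b) + 0)))
step 3: neg_neg (→) rewrites (- (- ((3 + b) + 0))) into ((3 + b) + 0)
step 4: add_zero (→) rewrites ((3 + b) + 0) into (3 + b), reaching cost 3 (bound 3)

(3 + b)   [cost 3]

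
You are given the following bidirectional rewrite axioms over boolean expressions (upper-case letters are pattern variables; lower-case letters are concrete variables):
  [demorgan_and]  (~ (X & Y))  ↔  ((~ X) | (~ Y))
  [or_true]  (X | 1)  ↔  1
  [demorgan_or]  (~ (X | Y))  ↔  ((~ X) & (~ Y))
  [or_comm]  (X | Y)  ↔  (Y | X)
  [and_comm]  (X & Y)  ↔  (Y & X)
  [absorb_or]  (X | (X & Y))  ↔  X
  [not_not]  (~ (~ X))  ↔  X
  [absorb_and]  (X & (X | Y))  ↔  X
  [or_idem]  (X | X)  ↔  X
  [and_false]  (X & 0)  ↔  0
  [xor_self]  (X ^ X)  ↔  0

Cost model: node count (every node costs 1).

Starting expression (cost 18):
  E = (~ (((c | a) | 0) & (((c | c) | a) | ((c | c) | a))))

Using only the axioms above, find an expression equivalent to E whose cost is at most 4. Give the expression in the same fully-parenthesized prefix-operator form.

step 1: or_idem (→) rewrites (((c | c) | a) | ((c | c) | a)) into ((c | c) | a), now (~ (((c | a) | 0) & ((c | c) | a)))
step 2: or_idem (→) rewrites (c | c) into c, now (~ (((c | a) | 0) & (c | a)))
step 3: and_comm (→) rewrites (((c | a) | 0) & (c | a)) into ((c | a) & ((c | a) | 0)), now (~ ((c | a) & ((c | a) | 0)))
step 4: absorb_and (→) rewrites ((c | a) & ((c | a) | 0)) into (c | a), reaching cost 4 (bound 4)

(~ (c | a))   [cost 4]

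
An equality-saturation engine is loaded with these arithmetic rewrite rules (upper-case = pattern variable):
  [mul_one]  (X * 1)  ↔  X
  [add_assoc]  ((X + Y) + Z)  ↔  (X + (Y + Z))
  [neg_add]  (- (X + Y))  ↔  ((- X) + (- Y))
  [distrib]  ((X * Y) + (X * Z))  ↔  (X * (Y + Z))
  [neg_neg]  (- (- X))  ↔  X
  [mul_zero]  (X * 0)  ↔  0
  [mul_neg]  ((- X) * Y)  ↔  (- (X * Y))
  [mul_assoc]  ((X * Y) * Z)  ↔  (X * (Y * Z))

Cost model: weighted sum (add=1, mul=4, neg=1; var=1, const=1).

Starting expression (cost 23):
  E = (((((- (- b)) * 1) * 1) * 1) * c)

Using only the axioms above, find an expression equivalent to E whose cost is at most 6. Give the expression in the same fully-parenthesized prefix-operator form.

(1) ((((- (- b)) * 1) * 1) * 1)  =[mul_one →]=  (((- (- b)) * 1) * 1)    ⊢ ((((- (- b)) * 1) * 1) * c)
(2) (- (- b))  =[neg_neg →]=  b    ⊢ (((b * 1) * 1) * c)
(3) ((b * 1) * 1)  =[mul_one →]=  (b * 1)    ⊢ ((b * 1) * c)
(4) (b * 1)  =[mul_one →]=  b    ⊢ cost 6, within 6

(b * c)   [cost 6]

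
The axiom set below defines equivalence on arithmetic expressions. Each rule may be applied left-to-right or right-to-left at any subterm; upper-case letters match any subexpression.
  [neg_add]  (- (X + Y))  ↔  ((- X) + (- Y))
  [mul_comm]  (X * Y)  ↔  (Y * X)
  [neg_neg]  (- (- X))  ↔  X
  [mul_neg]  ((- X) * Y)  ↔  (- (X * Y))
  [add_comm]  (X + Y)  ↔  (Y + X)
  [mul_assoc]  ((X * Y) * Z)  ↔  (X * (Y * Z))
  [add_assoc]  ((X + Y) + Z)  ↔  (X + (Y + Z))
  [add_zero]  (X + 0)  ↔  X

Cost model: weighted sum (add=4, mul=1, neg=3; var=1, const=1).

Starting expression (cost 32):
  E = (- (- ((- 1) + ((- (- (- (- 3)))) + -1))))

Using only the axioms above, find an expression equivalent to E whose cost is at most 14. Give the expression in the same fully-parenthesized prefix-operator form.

((- 1) + (3 + -1))   [cost 14]

1. [neg_neg →] (- (- 3))  →  3;  E = (- (- ((- 1) + ((- (- 3)) + -1))))
2. [neg_neg →] (- (- ((- 1) + ((- (- 3)) + -1))))  →  ((- 1) + ((- (- 3)) + -1))
3. [neg_neg →] (- (- 3))  →  3;  cost 14 ≤ 14, done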